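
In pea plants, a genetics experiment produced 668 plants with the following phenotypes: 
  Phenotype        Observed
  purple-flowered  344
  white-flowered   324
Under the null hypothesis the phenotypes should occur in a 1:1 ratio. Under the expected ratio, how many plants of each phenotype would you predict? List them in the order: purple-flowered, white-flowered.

334, 334

Expected counts for N = 668 under a 1:1 ratio (total parts = 2):
  purple-flowered: 668 × 1/2 = 334
  white-flowered: 668 × 1/2 = 334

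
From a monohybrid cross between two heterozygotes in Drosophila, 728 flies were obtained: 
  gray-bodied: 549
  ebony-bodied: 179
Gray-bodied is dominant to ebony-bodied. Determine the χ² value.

0.066

For a monohybrid cross between heterozygotes with complete dominance, the expected phenotypic ratio is 3:1.
Under the 3:1 hypothesis (Σ ratio = 4, N = 728):
  gray-bodied: 728 × 3/4 = 546
  ebony-bodied: 728 × 1/4 = 182
χ² = Σ (O − E)² / E
  gray-bodied: (549 − 546)² / 546 = 0.0165
  ebony-bodied: (179 − 182)² / 182 = 0.0495
χ² = 0.0165 + 0.0495 = 0.066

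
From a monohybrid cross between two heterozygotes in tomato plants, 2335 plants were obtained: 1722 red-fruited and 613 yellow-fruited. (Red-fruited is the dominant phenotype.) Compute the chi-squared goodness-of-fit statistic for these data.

1.954

For a monohybrid cross between heterozygotes with complete dominance, the expected phenotypic ratio is 3:1.
Total ratio parts = 4. Expected numbers out of 2335:
  red-fruited: 2335 × 3/4 = 1751.25
  yellow-fruited: 2335 × 1/4 = 583.75
χ² = Σ (O − E)² / E
  red-fruited: (1722 − 1751.25)² / 1751.25 = 0.4885
  yellow-fruited: (613 − 583.75)² / 583.75 = 1.4656
χ² = 0.4885 + 1.4656 = 1.9541 ≈ 1.954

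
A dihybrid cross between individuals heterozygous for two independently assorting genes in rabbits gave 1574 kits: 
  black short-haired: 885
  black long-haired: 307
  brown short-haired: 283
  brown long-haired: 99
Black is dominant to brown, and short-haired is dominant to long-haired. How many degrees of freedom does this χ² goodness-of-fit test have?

A dihybrid F₂ with independent assortment and complete dominance at both loci gives a 9:3:3:1 phenotypic ratio.
A goodness-of-fit test with 4 phenotype classes has df = 4 − 1 = 3.

3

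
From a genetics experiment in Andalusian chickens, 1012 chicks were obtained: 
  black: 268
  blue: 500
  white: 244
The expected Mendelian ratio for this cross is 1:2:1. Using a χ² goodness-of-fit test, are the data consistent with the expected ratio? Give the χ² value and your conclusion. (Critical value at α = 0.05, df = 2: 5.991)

1.281; consistent

The 1:2:1 ratio has 4 parts, so with N = 1012 the expected counts are:
  black: 1012 × 1/4 = 253
  blue: 1012 × 2/4 = 506
  white: 1012 × 1/4 = 253
χ² = Σ (O − E)² / E
  black: (268 − 253)² / 253 = 0.8893
  blue: (500 − 506)² / 506 = 0.0711
  white: (244 − 253)² / 253 = 0.3202
χ² = 0.8893 + 0.0711 + 0.3202 = 1.2806 ≈ 1.281
Degrees of freedom = 3 − 1 = 2; critical value at α = 0.05 is 5.991.
Since 1.281 < 5.991, we fail to reject the null hypothesis — the data are consistent with the 1:2:1 ratio.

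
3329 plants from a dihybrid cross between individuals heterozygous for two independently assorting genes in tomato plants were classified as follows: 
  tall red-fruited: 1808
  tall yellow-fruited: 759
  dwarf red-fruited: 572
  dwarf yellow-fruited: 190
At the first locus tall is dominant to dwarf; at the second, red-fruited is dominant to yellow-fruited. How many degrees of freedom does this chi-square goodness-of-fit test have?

A dihybrid F₂ with independent assortment and complete dominance at both loci gives a 9:3:3:1 phenotypic ratio.
A goodness-of-fit test with 4 phenotype classes has df = 4 − 1 = 3.

3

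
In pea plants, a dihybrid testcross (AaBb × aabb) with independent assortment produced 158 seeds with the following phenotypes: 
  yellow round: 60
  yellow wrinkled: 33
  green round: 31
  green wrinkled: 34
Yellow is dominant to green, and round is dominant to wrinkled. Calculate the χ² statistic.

A dihybrid testcross with independent assortment gives a 1:1:1:1 ratio.
Under the 1:1:1:1 hypothesis (Σ ratio = 4, N = 158):
  yellow round: 158 × 1/4 = 39.5
  yellow wrinkled: 158 × 1/4 = 39.5
  green round: 158 × 1/4 = 39.5
  green wrinkled: 158 × 1/4 = 39.5
χ² = Σ (O − E)² / E
  yellow round: (60 − 39.5)² / 39.5 = 10.6392
  yellow wrinkled: (33 − 39.5)² / 39.5 = 1.0696
  green round: (31 − 39.5)² / 39.5 = 1.8291
  green wrinkled: (34 − 39.5)² / 39.5 = 0.7658
χ² = 10.6392 + 1.0696 + 1.8291 + 0.7658 = 14.3037 ≈ 14.304

14.304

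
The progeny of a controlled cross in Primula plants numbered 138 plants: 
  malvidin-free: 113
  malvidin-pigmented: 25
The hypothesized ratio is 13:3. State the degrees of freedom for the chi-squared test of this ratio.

1

A goodness-of-fit test with 2 phenotype classes has df = 2 − 1 = 1.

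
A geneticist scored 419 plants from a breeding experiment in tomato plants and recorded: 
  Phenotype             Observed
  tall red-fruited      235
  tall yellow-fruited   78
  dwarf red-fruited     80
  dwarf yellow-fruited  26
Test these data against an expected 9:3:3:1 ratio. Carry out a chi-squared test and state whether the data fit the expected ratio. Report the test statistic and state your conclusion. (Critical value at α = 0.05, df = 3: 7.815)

0.034; consistent

Expected counts for N = 419 under a 9:3:3:1 ratio (total parts = 16):
  tall red-fruited: 419 × 9/16 = 235.6875
  tall yellow-fruited: 419 × 3/16 = 78.5625
  dwarf red-fruited: 419 × 3/16 = 78.5625
  dwarf yellow-fruited: 419 × 1/16 = 26.1875
χ² = Σ (O − E)² / E
  tall red-fruited: (235 − 235.6875)² / 235.6875 = 0.0020
  tall yellow-fruited: (78 − 78.5625)² / 78.5625 = 0.0040
  dwarf red-fruited: (80 − 78.5625)² / 78.5625 = 0.0263
  dwarf yellow-fruited: (26 − 26.1875)² / 26.1875 = 0.0013
χ² = 0.0020 + 0.0040 + 0.0263 + 0.0013 = 0.0336 ≈ 0.034
Degrees of freedom = 4 − 1 = 3; critical value at α = 0.05 is 7.815.
Since 0.034 < 7.815, we fail to reject the null hypothesis — the data are consistent with the 9:3:3:1 ratio.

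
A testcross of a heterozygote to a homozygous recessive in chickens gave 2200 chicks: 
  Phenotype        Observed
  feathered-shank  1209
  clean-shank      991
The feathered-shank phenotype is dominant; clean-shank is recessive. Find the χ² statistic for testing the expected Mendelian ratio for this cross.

A testcross of a heterozygote (Aa × aa) gives a 1:1 phenotypic ratio.
The 1:1 ratio has 2 parts, so with N = 2200 the expected counts are:
  feathered-shank: 2200 × 1/2 = 1100
  clean-shank: 2200 × 1/2 = 1100
χ² = Σ (O − E)² / E
  feathered-shank: (1209 − 1100)² / 1100 = 10.8009
  clean-shank: (991 − 1100)² / 1100 = 10.8009
χ² = 10.8009 + 10.8009 = 21.6018 ≈ 21.602

21.602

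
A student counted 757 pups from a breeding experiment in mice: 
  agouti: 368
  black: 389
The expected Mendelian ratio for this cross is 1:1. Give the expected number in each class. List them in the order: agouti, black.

378.5, 378.5

Under the 1:1 hypothesis (Σ ratio = 2, N = 757):
  agouti: 757 × 1/2 = 378.5
  black: 757 × 1/2 = 378.5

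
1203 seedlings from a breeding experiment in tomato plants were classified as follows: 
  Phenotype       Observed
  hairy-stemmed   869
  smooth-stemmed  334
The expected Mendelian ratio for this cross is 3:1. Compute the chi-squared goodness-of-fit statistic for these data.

Under the 3:1 hypothesis (Σ ratio = 4, N = 1203):
  hairy-stemmed: 1203 × 3/4 = 902.25
  smooth-stemmed: 1203 × 1/4 = 300.75
χ² = Σ (O − E)² / E
  hairy-stemmed: (869 − 902.25)² / 902.25 = 1.2253
  smooth-stemmed: (334 − 300.75)² / 300.75 = 3.6760
χ² = 1.2253 + 3.6760 = 4.9013 ≈ 4.901

4.901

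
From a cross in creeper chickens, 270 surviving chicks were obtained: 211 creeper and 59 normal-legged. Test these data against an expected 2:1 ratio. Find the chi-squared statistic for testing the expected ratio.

Under the 2:1 hypothesis (Σ ratio = 3, N = 270):
  creeper: 270 × 2/3 = 180
  normal-legged: 270 × 1/3 = 90
χ² = Σ (O − E)² / E
  creeper: (211 − 180)² / 180 = 5.3389
  normal-legged: (59 − 90)² / 90 = 10.6778
χ² = 5.3389 + 10.6778 = 16.0167 ≈ 16.017

16.017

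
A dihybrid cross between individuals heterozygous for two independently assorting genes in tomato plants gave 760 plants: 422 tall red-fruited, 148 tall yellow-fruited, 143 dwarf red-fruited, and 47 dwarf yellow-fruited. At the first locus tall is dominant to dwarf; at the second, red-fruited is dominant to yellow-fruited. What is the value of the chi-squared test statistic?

0.290

A dihybrid F₂ with independent assortment and complete dominance at both loci gives a 9:3:3:1 phenotypic ratio.
Total ratio parts = 16. Expected numbers out of 760:
  tall red-fruited: 760 × 9/16 = 427.5
  tall yellow-fruited: 760 × 3/16 = 142.5
  dwarf red-fruited: 760 × 3/16 = 142.5
  dwarf yellow-fruited: 760 × 1/16 = 47.5
χ² = Σ (O − E)² / E
  tall red-fruited: (422 − 427.5)² / 427.5 = 0.0708
  tall yellow-fruited: (148 − 142.5)² / 142.5 = 0.2123
  dwarf red-fruited: (143 − 142.5)² / 142.5 = 0.0018
  dwarf yellow-fruited: (47 − 47.5)² / 47.5 = 0.0053
χ² = 0.0708 + 0.2123 + 0.0018 + 0.0053 = 0.2902 ≈ 0.290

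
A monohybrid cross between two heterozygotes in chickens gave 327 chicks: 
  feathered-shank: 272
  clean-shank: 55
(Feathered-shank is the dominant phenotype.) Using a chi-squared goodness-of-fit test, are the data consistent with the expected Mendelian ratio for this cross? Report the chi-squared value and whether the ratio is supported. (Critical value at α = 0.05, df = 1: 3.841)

11.671; not consistent

For a monohybrid cross between heterozygotes with complete dominance, the expected phenotypic ratio is 3:1.
The 3:1 ratio has 4 parts, so with N = 327 the expected counts are:
  feathered-shank: 327 × 3/4 = 245.25
  clean-shank: 327 × 1/4 = 81.75
χ² = Σ (O − E)² / E
  feathered-shank: (272 − 245.25)² / 245.25 = 2.9177
  clean-shank: (55 − 81.75)² / 81.75 = 8.7531
χ² = 2.9177 + 8.7531 = 11.6708 ≈ 11.671
Degrees of freedom = 2 − 1 = 1; critical value at α = 0.05 is 3.841.
Since 11.671 > 3.841, we reject the null hypothesis — the data do not fit the 3:1 ratio.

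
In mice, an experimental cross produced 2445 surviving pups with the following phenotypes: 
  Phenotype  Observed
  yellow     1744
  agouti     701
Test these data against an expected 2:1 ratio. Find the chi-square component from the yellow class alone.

Expected counts for N = 2445 under a 2:1 ratio (total parts = 3):
  yellow: 2445 × 2/3 = 1630
  agouti: 2445 × 1/3 = 815
Contribution of yellow: (1744 − 1630)² / 1630 = 7.9730

7.973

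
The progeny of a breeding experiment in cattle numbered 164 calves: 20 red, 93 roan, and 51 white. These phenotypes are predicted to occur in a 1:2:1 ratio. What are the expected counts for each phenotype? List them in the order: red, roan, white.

Total ratio parts = 4. Expected numbers out of 164:
  red: 164 × 1/4 = 41
  roan: 164 × 2/4 = 82
  white: 164 × 1/4 = 41

41, 82, 41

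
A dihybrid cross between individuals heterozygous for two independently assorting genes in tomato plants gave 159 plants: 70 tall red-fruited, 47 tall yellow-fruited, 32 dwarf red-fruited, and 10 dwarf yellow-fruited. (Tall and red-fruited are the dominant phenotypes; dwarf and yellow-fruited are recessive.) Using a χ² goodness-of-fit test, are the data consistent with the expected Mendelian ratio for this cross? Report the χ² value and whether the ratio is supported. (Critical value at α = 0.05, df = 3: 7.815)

A dihybrid F₂ with independent assortment and complete dominance at both loci gives a 9:3:3:1 phenotypic ratio.
Total ratio parts = 16. Expected numbers out of 159:
  tall red-fruited: 159 × 9/16 = 89.4375
  tall yellow-fruited: 159 × 3/16 = 29.8125
  dwarf red-fruited: 159 × 3/16 = 29.8125
  dwarf yellow-fruited: 159 × 1/16 = 9.9375
χ² = Σ (O − E)² / E
  tall red-fruited: (70 − 89.4375)² / 89.4375 = 4.2244
  tall yellow-fruited: (47 − 29.8125)² / 29.8125 = 9.9089
  dwarf red-fruited: (32 − 29.8125)² / 29.8125 = 0.1605
  dwarf yellow-fruited: (10 − 9.9375)² / 9.9375 = 0.0004
χ² = 4.2244 + 9.9089 + 0.1605 + 0.0004 = 14.2942 ≈ 14.294
Degrees of freedom = 4 − 1 = 3; critical value at α = 0.05 is 7.815.
Since 14.294 > 7.815, we reject the null hypothesis — the data do not fit the 9:3:3:1 ratio.

14.294; not consistent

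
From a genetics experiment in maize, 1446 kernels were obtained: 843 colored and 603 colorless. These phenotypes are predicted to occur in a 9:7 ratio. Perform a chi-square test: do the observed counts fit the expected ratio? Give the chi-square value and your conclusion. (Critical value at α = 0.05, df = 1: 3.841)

2.466; consistent

The 9:7 ratio has 16 parts, so with N = 1446 the expected counts are:
  colored: 1446 × 9/16 = 813.375
  colorless: 1446 × 7/16 = 632.625
χ² = Σ (O − E)² / E
  colored: (843 − 813.375)² / 813.375 = 1.0790
  colorless: (603 − 632.625)² / 632.625 = 1.3873
χ² = 1.0790 + 1.3873 = 2.4663 ≈ 2.466
Degrees of freedom = 2 − 1 = 1; critical value at α = 0.05 is 3.841.
Since 2.466 < 3.841, we fail to reject the null hypothesis — the data are consistent with the 9:7 ratio.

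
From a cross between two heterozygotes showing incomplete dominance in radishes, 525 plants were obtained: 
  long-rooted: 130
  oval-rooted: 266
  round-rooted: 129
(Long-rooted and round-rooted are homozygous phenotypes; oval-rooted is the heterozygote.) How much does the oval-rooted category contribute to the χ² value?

0.047

With incomplete dominance, a heterozygote × heterozygote cross gives a 1:2:1 phenotypic ratio.
Total ratio parts = 4. Expected numbers out of 525:
  long-rooted: 525 × 1/4 = 131.25
  oval-rooted: 525 × 2/4 = 262.5
  round-rooted: 525 × 1/4 = 131.25
Contribution of oval-rooted: (266 − 262.5)² / 262.5 = 0.0467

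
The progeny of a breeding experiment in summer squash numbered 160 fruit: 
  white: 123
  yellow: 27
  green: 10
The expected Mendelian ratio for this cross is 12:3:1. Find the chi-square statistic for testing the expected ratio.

The 12:3:1 ratio has 16 parts, so with N = 160 the expected counts are:
  white: 160 × 12/16 = 120
  yellow: 160 × 3/16 = 30
  green: 160 × 1/16 = 10
χ² = Σ (O − E)² / E
  white: (123 − 120)² / 120 = 0.0750
  yellow: (27 − 30)² / 30 = 0.3000
  green: (10 − 10)² / 10 = 0.0000
χ² = 0.0750 + 0.3000 + 0.0000 = 0.375

0.375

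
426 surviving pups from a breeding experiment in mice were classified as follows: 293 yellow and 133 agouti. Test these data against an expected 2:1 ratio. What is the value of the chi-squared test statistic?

Expected counts for N = 426 under a 2:1 ratio (total parts = 3):
  yellow: 426 × 2/3 = 284
  agouti: 426 × 1/3 = 142
χ² = Σ (O − E)² / E
  yellow: (293 − 284)² / 284 = 0.2852
  agouti: (133 − 142)² / 142 = 0.5704
χ² = 0.2852 + 0.5704 = 0.8556 ≈ 0.856

0.856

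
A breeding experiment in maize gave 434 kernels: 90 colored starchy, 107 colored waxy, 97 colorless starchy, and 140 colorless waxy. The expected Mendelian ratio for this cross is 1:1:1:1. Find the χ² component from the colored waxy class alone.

Total ratio parts = 4. Expected numbers out of 434:
  colored starchy: 434 × 1/4 = 108.5
  colored waxy: 434 × 1/4 = 108.5
  colorless starchy: 434 × 1/4 = 108.5
  colorless waxy: 434 × 1/4 = 108.5
Contribution of colored waxy: (107 − 108.5)² / 108.5 = 0.0207

0.021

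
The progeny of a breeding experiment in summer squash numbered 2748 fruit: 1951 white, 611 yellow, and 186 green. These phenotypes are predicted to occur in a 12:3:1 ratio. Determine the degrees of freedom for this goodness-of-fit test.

A goodness-of-fit test with 3 phenotype classes has df = 3 − 1 = 2.

2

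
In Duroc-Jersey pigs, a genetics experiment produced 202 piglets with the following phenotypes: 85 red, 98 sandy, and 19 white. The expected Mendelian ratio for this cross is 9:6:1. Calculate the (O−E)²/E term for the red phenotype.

7.211

Expected counts for N = 202 under a 9:6:1 ratio (total parts = 16):
  red: 202 × 9/16 = 113.625
  sandy: 202 × 6/16 = 75.75
  white: 202 × 1/16 = 12.625
Contribution of red: (85 − 113.625)² / 113.625 = 7.2114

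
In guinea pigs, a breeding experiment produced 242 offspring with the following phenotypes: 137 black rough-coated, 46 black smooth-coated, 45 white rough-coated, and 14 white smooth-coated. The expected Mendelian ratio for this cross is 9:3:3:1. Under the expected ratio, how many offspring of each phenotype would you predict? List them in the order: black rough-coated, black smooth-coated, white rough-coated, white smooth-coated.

136.125, 45.375, 45.375, 15.125

Under the 9:3:3:1 hypothesis (Σ ratio = 16, N = 242):
  black rough-coated: 242 × 9/16 = 136.125
  black smooth-coated: 242 × 3/16 = 45.375
  white rough-coated: 242 × 3/16 = 45.375
  white smooth-coated: 242 × 1/16 = 15.125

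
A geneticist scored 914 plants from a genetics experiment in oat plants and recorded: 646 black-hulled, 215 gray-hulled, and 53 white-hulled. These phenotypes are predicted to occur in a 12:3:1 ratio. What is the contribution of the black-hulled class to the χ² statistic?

2.276

Total ratio parts = 16. Expected numbers out of 914:
  black-hulled: 914 × 12/16 = 685.5
  gray-hulled: 914 × 3/16 = 171.375
  white-hulled: 914 × 1/16 = 57.125
Contribution of black-hulled: (646 − 685.5)² / 685.5 = 2.2761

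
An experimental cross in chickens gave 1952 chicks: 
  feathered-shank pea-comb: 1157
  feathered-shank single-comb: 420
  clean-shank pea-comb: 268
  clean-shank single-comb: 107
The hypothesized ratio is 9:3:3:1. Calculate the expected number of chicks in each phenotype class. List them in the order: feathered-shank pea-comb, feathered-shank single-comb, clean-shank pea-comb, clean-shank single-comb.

The 9:3:3:1 ratio has 16 parts, so with N = 1952 the expected counts are:
  feathered-shank pea-comb: 1952 × 9/16 = 1098
  feathered-shank single-comb: 1952 × 3/16 = 366
  clean-shank pea-comb: 1952 × 3/16 = 366
  clean-shank single-comb: 1952 × 1/16 = 122

1098, 366, 366, 122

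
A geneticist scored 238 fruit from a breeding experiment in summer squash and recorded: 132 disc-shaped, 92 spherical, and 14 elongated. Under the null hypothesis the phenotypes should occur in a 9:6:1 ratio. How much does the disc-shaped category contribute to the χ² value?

Under the 9:6:1 hypothesis (Σ ratio = 16, N = 238):
  disc-shaped: 238 × 9/16 = 133.875
  spherical: 238 × 6/16 = 89.25
  elongated: 238 × 1/16 = 14.875
Contribution of disc-shaped: (132 − 133.875)² / 133.875 = 0.0263

0.026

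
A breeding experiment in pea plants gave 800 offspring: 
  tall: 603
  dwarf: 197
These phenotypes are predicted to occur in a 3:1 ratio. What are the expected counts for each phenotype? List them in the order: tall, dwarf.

Expected counts for N = 800 under a 3:1 ratio (total parts = 4):
  tall: 800 × 3/4 = 600
  dwarf: 800 × 1/4 = 200

600, 200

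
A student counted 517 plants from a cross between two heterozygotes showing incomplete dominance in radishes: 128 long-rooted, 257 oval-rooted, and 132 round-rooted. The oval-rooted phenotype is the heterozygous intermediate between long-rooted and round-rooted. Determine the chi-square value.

With incomplete dominance, a heterozygote × heterozygote cross gives a 1:2:1 phenotypic ratio.
Expected counts for N = 517 under a 1:2:1 ratio (total parts = 4):
  long-rooted: 517 × 1/4 = 129.25
  oval-rooted: 517 × 2/4 = 258.5
  round-rooted: 517 × 1/4 = 129.25
χ² = Σ (O − E)² / E
  long-rooted: (128 − 129.25)² / 129.25 = 0.0121
  oval-rooted: (257 − 258.5)² / 258.5 = 0.0087
  round-rooted: (132 − 129.25)² / 129.25 = 0.0585
χ² = 0.0121 + 0.0087 + 0.0585 = 0.0793 ≈ 0.079

0.079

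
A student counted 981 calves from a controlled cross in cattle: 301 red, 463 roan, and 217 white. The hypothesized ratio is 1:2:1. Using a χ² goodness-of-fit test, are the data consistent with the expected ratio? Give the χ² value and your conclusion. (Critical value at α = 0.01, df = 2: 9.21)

Under the 1:2:1 hypothesis (Σ ratio = 4, N = 981):
  red: 981 × 1/4 = 245.25
  roan: 981 × 2/4 = 490.5
  white: 981 × 1/4 = 245.25
χ² = Σ (O − E)² / E
  red: (301 − 245.25)² / 245.25 = 12.6730
  roan: (463 − 490.5)² / 490.5 = 1.5418
  white: (217 − 245.25)² / 245.25 = 3.2541
χ² = 12.6730 + 1.5418 + 3.2541 = 17.4689 ≈ 17.469
Degrees of freedom = 3 − 1 = 2; critical value at α = 0.01 is 9.21.
Since 17.469 > 9.21, we reject the null hypothesis — the data do not fit the 1:2:1 ratio.

17.469; not consistent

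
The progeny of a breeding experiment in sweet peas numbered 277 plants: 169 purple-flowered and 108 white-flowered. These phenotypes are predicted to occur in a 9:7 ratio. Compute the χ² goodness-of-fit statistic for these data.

The 9:7 ratio has 16 parts, so with N = 277 the expected counts are:
  purple-flowered: 277 × 9/16 = 155.8125
  white-flowered: 277 × 7/16 = 121.1875
χ² = Σ (O − E)² / E
  purple-flowered: (169 − 155.8125)² / 155.8125 = 1.1162
  white-flowered: (108 − 121.1875)² / 121.1875 = 1.4351
χ² = 1.1162 + 1.4351 = 2.5513 ≈ 2.551

2.551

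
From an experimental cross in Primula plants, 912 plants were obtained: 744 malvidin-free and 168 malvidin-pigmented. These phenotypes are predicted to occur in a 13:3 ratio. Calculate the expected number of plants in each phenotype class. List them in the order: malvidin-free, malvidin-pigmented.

Total ratio parts = 16. Expected numbers out of 912:
  malvidin-free: 912 × 13/16 = 741
  malvidin-pigmented: 912 × 3/16 = 171

741, 171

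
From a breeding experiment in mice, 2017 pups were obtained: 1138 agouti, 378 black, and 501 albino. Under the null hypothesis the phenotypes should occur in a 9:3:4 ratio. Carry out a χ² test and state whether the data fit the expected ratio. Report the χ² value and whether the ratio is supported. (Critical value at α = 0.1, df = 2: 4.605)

0.031; consistent

Total ratio parts = 16. Expected numbers out of 2017:
  agouti: 2017 × 9/16 = 1134.5625
  black: 2017 × 3/16 = 378.1875
  albino: 2017 × 4/16 = 504.25
χ² = Σ (O − E)² / E
  agouti: (1138 − 1134.5625)² / 1134.5625 = 0.0104
  black: (378 − 378.1875)² / 378.1875 = 0.0001
  albino: (501 − 504.25)² / 504.25 = 0.0209
χ² = 0.0104 + 0.0001 + 0.0209 = 0.0314 ≈ 0.031
Degrees of freedom = 3 − 1 = 2; critical value at α = 0.1 is 4.605.
Since 0.031 < 4.605, we fail to reject the null hypothesis — the data are consistent with the 9:3:4 ratio.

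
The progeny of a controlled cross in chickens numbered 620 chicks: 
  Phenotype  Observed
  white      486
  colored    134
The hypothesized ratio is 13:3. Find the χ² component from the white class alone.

The 13:3 ratio has 16 parts, so with N = 620 the expected counts are:
  white: 620 × 13/16 = 503.75
  colored: 620 × 3/16 = 116.25
Contribution of white: (486 − 503.75)² / 503.75 = 0.6254

0.625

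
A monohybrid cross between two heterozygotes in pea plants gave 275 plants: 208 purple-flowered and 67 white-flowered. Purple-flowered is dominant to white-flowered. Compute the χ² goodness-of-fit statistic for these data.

For a monohybrid cross between heterozygotes with complete dominance, the expected phenotypic ratio is 3:1.
Expected counts for N = 275 under a 3:1 ratio (total parts = 4):
  purple-flowered: 275 × 3/4 = 206.25
  white-flowered: 275 × 1/4 = 68.75
χ² = Σ (O − E)² / E
  purple-flowered: (208 − 206.25)² / 206.25 = 0.0148
  white-flowered: (67 − 68.75)² / 68.75 = 0.0445
χ² = 0.0148 + 0.0445 = 0.0593 ≈ 0.059

0.059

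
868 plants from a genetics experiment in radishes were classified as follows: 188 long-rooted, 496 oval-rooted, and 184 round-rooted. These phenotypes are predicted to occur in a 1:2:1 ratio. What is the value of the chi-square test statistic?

17.751

Expected counts for N = 868 under a 1:2:1 ratio (total parts = 4):
  long-rooted: 868 × 1/4 = 217
  oval-rooted: 868 × 2/4 = 434
  round-rooted: 868 × 1/4 = 217
χ² = Σ (O − E)² / E
  long-rooted: (188 − 217)² / 217 = 3.8756
  oval-rooted: (496 − 434)² / 434 = 8.8571
  round-rooted: (184 − 217)² / 217 = 5.0184
χ² = 3.8756 + 8.8571 + 5.0184 = 17.7511 ≈ 17.751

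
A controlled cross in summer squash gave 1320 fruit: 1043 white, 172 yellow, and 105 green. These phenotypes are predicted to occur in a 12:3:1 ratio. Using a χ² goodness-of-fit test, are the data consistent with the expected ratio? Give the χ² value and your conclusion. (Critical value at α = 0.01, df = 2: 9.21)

Expected counts for N = 1320 under a 12:3:1 ratio (total parts = 16):
  white: 1320 × 12/16 = 990
  yellow: 1320 × 3/16 = 247.5
  green: 1320 × 1/16 = 82.5
χ² = Σ (O − E)² / E
  white: (1043 − 990)² / 990 = 2.8374
  yellow: (172 − 247.5)² / 247.5 = 23.0313
  green: (105 − 82.5)² / 82.5 = 6.1364
χ² = 2.8374 + 23.0313 + 6.1364 = 32.0051 ≈ 32.005
Degrees of freedom = 3 − 1 = 2; critical value at α = 0.01 is 9.21.
Since 32.005 > 9.21, we reject the null hypothesis — the data do not fit the 12:3:1 ratio.

32.005; not consistent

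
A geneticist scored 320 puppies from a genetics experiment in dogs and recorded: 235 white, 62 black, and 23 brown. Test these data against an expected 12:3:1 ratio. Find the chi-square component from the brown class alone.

The 12:3:1 ratio has 16 parts, so with N = 320 the expected counts are:
  white: 320 × 12/16 = 240
  black: 320 × 3/16 = 60
  brown: 320 × 1/16 = 20
Contribution of brown: (23 − 20)² / 20 = 0.4500

0.450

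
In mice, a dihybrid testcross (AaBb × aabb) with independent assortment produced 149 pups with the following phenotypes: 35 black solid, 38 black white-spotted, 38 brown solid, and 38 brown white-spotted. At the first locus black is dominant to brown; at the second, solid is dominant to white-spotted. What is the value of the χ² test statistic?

A dihybrid testcross with independent assortment gives a 1:1:1:1 ratio.
Total ratio parts = 4. Expected numbers out of 149:
  black solid: 149 × 1/4 = 37.25
  black white-spotted: 149 × 1/4 = 37.25
  brown solid: 149 × 1/4 = 37.25
  brown white-spotted: 149 × 1/4 = 37.25
χ² = Σ (O − E)² / E
  black solid: (35 − 37.25)² / 37.25 = 0.1359
  black white-spotted: (38 − 37.25)² / 37.25 = 0.0151
  brown solid: (38 − 37.25)² / 37.25 = 0.0151
  brown white-spotted: (38 − 37.25)² / 37.25 = 0.0151
χ² = 0.1359 + 0.0151 + 0.0151 + 0.0151 = 0.1812 ≈ 0.181

0.181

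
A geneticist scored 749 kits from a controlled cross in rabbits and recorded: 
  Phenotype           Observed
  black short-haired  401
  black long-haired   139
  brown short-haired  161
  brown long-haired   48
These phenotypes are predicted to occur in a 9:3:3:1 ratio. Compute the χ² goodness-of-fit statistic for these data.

The 9:3:3:1 ratio has 16 parts, so with N = 749 the expected counts are:
  black short-haired: 749 × 9/16 = 421.3125
  black long-haired: 749 × 3/16 = 140.4375
  brown short-haired: 749 × 3/16 = 140.4375
  brown long-haired: 749 × 1/16 = 46.8125
χ² = Σ (O − E)² / E
  black short-haired: (401 − 421.3125)² / 421.3125 = 0.9793
  black long-haired: (139 − 140.4375)² / 140.4375 = 0.0147
  brown short-haired: (161 − 140.4375)² / 140.4375 = 3.0107
  brown long-haired: (48 − 46.8125)² / 46.8125 = 0.0301
χ² = 0.9793 + 0.0147 + 3.0107 + 0.0301 = 4.0348 ≈ 4.035

4.035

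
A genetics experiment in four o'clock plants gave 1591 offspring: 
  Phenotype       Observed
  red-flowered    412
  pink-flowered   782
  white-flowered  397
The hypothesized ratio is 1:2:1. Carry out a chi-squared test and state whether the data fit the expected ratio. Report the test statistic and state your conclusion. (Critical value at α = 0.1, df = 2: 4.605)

Total ratio parts = 4. Expected numbers out of 1591:
  red-flowered: 1591 × 1/4 = 397.75
  pink-flowered: 1591 × 2/4 = 795.5
  white-flowered: 1591 × 1/4 = 397.75
χ² = Σ (O − E)² / E
  red-flowered: (412 − 397.75)² / 397.75 = 0.5105
  pink-flowered: (782 − 795.5)² / 795.5 = 0.2291
  white-flowered: (397 − 397.75)² / 397.75 = 0.0014
χ² = 0.5105 + 0.2291 + 0.0014 = 0.741
Degrees of freedom = 3 − 1 = 2; critical value at α = 0.1 is 4.605.
Since 0.741 < 4.605, we fail to reject the null hypothesis — the data are consistent with the 1:2:1 ratio.

0.741; consistent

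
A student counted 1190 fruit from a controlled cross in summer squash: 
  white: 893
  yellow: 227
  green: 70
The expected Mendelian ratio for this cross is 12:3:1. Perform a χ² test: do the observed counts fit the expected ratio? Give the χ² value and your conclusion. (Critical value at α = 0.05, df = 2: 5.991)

0.325; consistent

The 12:3:1 ratio has 16 parts, so with N = 1190 the expected counts are:
  white: 1190 × 12/16 = 892.5
  yellow: 1190 × 3/16 = 223.125
  green: 1190 × 1/16 = 74.375
χ² = Σ (O − E)² / E
  white: (893 − 892.5)² / 892.5 = 0.0003
  yellow: (227 − 223.125)² / 223.125 = 0.0673
  green: (70 − 74.375)² / 74.375 = 0.2574
χ² = 0.0003 + 0.0673 + 0.2574 = 0.325
Degrees of freedom = 3 − 1 = 2; critical value at α = 0.05 is 5.991.
Since 0.325 < 5.991, we fail to reject the null hypothesis — the data are consistent with the 12:3:1 ratio.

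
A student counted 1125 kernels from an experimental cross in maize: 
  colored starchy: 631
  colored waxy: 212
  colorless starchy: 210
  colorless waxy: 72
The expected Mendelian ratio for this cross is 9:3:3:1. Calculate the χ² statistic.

Total ratio parts = 16. Expected numbers out of 1125:
  colored starchy: 1125 × 9/16 = 632.8125
  colored waxy: 1125 × 3/16 = 210.9375
  colorless starchy: 1125 × 3/16 = 210.9375
  colorless waxy: 1125 × 1/16 = 70.3125
χ² = Σ (O − E)² / E
  colored starchy: (631 − 632.8125)² / 632.8125 = 0.0052
  colored waxy: (212 − 210.9375)² / 210.9375 = 0.0054
  colorless starchy: (210 − 210.9375)² / 210.9375 = 0.0042
  colorless waxy: (72 − 70.3125)² / 70.3125 = 0.0405
χ² = 0.0052 + 0.0054 + 0.0042 + 0.0405 = 0.0553 ≈ 0.055

0.055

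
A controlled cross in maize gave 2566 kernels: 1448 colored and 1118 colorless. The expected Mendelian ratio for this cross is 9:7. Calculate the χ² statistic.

Expected counts for N = 2566 under a 9:7 ratio (total parts = 16):
  colored: 2566 × 9/16 = 1443.375
  colorless: 2566 × 7/16 = 1122.625
χ² = Σ (O − E)² / E
  colored: (1448 − 1443.375)² / 1443.375 = 0.0148
  colorless: (1118 − 1122.625)² / 1122.625 = 0.0191
χ² = 0.0148 + 0.0191 = 0.0339 ≈ 0.034

0.034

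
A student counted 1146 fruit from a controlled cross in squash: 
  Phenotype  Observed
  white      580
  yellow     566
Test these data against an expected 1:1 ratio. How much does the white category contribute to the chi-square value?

0.086

Total ratio parts = 2. Expected numbers out of 1146:
  white: 1146 × 1/2 = 573
  yellow: 1146 × 1/2 = 573
Contribution of white: (580 − 573)² / 573 = 0.0855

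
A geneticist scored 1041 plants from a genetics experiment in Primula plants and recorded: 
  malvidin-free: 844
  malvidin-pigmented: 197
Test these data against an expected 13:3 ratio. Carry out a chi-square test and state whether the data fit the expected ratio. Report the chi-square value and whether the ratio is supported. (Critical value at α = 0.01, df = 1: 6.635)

0.021; consistent

Under the 13:3 hypothesis (Σ ratio = 16, N = 1041):
  malvidin-free: 1041 × 13/16 = 845.8125
  malvidin-pigmented: 1041 × 3/16 = 195.1875
χ² = Σ (O − E)² / E
  malvidin-free: (844 − 845.8125)² / 845.8125 = 0.0039
  malvidin-pigmented: (197 − 195.1875)² / 195.1875 = 0.0168
χ² = 0.0039 + 0.0168 = 0.0207 ≈ 0.021
Degrees of freedom = 2 − 1 = 1; critical value at α = 0.01 is 6.635.
Since 0.021 < 6.635, we fail to reject the null hypothesis — the data are consistent with the 13:3 ratio.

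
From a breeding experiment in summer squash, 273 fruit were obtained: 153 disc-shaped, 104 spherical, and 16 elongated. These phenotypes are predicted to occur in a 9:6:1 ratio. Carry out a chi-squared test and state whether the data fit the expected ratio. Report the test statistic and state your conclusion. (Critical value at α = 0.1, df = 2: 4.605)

0.094; consistent

The 9:6:1 ratio has 16 parts, so with N = 273 the expected counts are:
  disc-shaped: 273 × 9/16 = 153.5625
  spherical: 273 × 6/16 = 102.375
  elongated: 273 × 1/16 = 17.0625
χ² = Σ (O − E)² / E
  disc-shaped: (153 − 153.5625)² / 153.5625 = 0.0021
  spherical: (104 − 102.375)² / 102.375 = 0.0258
  elongated: (16 − 17.0625)² / 17.0625 = 0.0662
χ² = 0.0021 + 0.0258 + 0.0662 = 0.0941 ≈ 0.094
Degrees of freedom = 3 − 1 = 2; critical value at α = 0.1 is 4.605.
Since 0.094 < 4.605, we fail to reject the null hypothesis — the data are consistent with the 9:6:1 ratio.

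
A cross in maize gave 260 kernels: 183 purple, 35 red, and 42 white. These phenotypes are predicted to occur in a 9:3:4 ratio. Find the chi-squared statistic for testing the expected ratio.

21.251

Total ratio parts = 16. Expected numbers out of 260:
  purple: 260 × 9/16 = 146.25
  red: 260 × 3/16 = 48.75
  white: 260 × 4/16 = 65
χ² = Σ (O − E)² / E
  purple: (183 − 146.25)² / 146.25 = 9.2346
  red: (35 − 48.75)² / 48.75 = 3.8782
  white: (42 − 65)² / 65 = 8.1385
χ² = 9.2346 + 3.8782 + 8.1385 = 21.2513 ≈ 21.251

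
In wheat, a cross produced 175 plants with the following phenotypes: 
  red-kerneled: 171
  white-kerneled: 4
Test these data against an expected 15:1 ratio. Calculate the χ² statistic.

Total ratio parts = 16. Expected numbers out of 175:
  red-kerneled: 175 × 15/16 = 164.0625
  white-kerneled: 175 × 1/16 = 10.9375
χ² = Σ (O − E)² / E
  red-kerneled: (171 − 164.0625)² / 164.0625 = 0.2934
  white-kerneled: (4 − 10.9375)² / 10.9375 = 4.4004
χ² = 0.2934 + 4.4004 = 4.6938 ≈ 4.694

4.694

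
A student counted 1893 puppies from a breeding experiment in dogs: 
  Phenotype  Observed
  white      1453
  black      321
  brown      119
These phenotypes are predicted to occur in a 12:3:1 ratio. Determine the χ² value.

4.028

The 12:3:1 ratio has 16 parts, so with N = 1893 the expected counts are:
  white: 1893 × 12/16 = 1419.75
  black: 1893 × 3/16 = 354.9375
  brown: 1893 × 1/16 = 118.3125
χ² = Σ (O − E)² / E
  white: (1453 − 1419.75)² / 1419.75 = 0.7787
  black: (321 − 354.9375)² / 354.9375 = 3.2449
  brown: (119 − 118.3125)² / 118.3125 = 0.0040
χ² = 0.7787 + 3.2449 + 0.0040 = 4.0276 ≈ 4.028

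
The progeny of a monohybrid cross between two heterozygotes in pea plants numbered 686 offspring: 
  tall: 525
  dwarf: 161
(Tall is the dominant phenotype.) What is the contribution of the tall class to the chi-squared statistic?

0.214

For a monohybrid cross between heterozygotes with complete dominance, the expected phenotypic ratio is 3:1.
Under the 3:1 hypothesis (Σ ratio = 4, N = 686):
  tall: 686 × 3/4 = 514.5
  dwarf: 686 × 1/4 = 171.5
Contribution of tall: (525 − 514.5)² / 514.5 = 0.2143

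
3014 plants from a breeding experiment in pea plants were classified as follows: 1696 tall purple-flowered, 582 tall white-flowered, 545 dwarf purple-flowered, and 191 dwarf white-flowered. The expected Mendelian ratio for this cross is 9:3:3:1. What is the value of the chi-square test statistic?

1.257

Total ratio parts = 16. Expected numbers out of 3014:
  tall purple-flowered: 3014 × 9/16 = 1695.375
  tall white-flowered: 3014 × 3/16 = 565.125
  dwarf purple-flowered: 3014 × 3/16 = 565.125
  dwarf white-flowered: 3014 × 1/16 = 188.375
χ² = Σ (O − E)² / E
  tall purple-flowered: (1696 − 1695.375)² / 1695.375 = 0.0002
  tall white-flowered: (582 − 565.125)² / 565.125 = 0.5039
  dwarf purple-flowered: (545 − 565.125)² / 565.125 = 0.7167
  dwarf white-flowered: (191 − 188.375)² / 188.375 = 0.0366
χ² = 0.0002 + 0.5039 + 0.7167 + 0.0366 = 1.2574 ≈ 1.257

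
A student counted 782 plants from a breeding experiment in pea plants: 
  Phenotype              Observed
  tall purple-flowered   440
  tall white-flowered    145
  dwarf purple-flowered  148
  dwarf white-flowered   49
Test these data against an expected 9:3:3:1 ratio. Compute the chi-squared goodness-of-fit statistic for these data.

Expected counts for N = 782 under a 9:3:3:1 ratio (total parts = 16):
  tall purple-flowered: 782 × 9/16 = 439.875
  tall white-flowered: 782 × 3/16 = 146.625
  dwarf purple-flowered: 782 × 3/16 = 146.625
  dwarf white-flowered: 782 × 1/16 = 48.875
χ² = Σ (O − E)² / E
  tall purple-flowered: (440 − 439.875)² / 439.875 = 0.0000
  tall white-flowered: (145 − 146.625)² / 146.625 = 0.0180
  dwarf purple-flowered: (148 − 146.625)² / 146.625 = 0.0129
  dwarf white-flowered: (49 − 48.875)² / 48.875 = 0.0003
χ² = 0.0000 + 0.0180 + 0.0129 + 0.0003 = 0.0312 ≈ 0.031

0.031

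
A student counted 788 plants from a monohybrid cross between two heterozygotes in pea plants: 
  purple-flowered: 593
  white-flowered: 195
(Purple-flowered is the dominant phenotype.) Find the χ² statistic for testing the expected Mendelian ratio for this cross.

0.027

For a monohybrid cross between heterozygotes with complete dominance, the expected phenotypic ratio is 3:1.
Expected counts for N = 788 under a 3:1 ratio (total parts = 4):
  purple-flowered: 788 × 3/4 = 591
  white-flowered: 788 × 1/4 = 197
χ² = Σ (O − E)² / E
  purple-flowered: (593 − 591)² / 591 = 0.0068
  white-flowered: (195 − 197)² / 197 = 0.0203
χ² = 0.0068 + 0.0203 = 0.0271 ≈ 0.027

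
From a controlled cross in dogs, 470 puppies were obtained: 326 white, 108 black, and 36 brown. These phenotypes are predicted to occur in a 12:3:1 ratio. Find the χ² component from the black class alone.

The 12:3:1 ratio has 16 parts, so with N = 470 the expected counts are:
  white: 470 × 12/16 = 352.5
  black: 470 × 3/16 = 88.125
  brown: 470 × 1/16 = 29.375
Contribution of black: (108 − 88.125)² / 88.125 = 4.4824

4.482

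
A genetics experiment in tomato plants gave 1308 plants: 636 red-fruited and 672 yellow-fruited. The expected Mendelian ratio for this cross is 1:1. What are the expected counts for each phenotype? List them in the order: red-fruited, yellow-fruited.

Expected counts for N = 1308 under a 1:1 ratio (total parts = 2):
  red-fruited: 1308 × 1/2 = 654
  yellow-fruited: 1308 × 1/2 = 654

654, 654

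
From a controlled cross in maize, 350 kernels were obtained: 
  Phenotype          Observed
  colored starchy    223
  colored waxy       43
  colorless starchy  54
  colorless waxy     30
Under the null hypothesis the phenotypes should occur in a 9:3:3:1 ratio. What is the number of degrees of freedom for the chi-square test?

3

A goodness-of-fit test with 4 phenotype classes has df = 4 − 1 = 3.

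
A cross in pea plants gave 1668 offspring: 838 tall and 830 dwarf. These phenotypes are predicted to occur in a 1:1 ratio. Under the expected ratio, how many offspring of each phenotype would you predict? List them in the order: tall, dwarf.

Expected counts for N = 1668 under a 1:1 ratio (total parts = 2):
  tall: 1668 × 1/2 = 834
  dwarf: 1668 × 1/2 = 834

834, 834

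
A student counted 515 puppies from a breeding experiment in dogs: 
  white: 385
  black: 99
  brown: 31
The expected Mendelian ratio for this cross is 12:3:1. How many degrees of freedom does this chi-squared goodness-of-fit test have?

2

A goodness-of-fit test with 3 phenotype classes has df = 3 − 1 = 2.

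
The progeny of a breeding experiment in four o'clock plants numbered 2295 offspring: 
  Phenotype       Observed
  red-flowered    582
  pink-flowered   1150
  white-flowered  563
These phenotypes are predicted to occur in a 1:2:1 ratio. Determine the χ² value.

The 1:2:1 ratio has 4 parts, so with N = 2295 the expected counts are:
  red-flowered: 2295 × 1/4 = 573.75
  pink-flowered: 2295 × 2/4 = 1147.5
  white-flowered: 2295 × 1/4 = 573.75
χ² = Σ (O − E)² / E
  red-flowered: (582 − 573.75)² / 573.75 = 0.1186
  pink-flowered: (1150 − 1147.5)² / 1147.5 = 0.0054
  white-flowered: (563 − 573.75)² / 573.75 = 0.2014
χ² = 0.1186 + 0.0054 + 0.2014 = 0.3254 ≈ 0.325

0.325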